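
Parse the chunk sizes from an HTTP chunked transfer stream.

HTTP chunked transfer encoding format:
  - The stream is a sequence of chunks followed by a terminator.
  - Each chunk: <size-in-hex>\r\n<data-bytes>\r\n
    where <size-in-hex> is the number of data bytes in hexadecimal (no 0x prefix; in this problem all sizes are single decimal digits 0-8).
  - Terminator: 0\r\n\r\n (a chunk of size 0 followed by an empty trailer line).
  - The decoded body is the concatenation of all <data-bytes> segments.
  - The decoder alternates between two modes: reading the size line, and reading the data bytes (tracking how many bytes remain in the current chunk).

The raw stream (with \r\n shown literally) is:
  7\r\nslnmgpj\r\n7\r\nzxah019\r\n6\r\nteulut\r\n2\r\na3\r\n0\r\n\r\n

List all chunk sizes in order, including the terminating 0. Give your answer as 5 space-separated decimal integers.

Answer: 7 7 6 2 0

Derivation:
Chunk 1: stream[0..1]='7' size=0x7=7, data at stream[3..10]='slnmgpj' -> body[0..7], body so far='slnmgpj'
Chunk 2: stream[12..13]='7' size=0x7=7, data at stream[15..22]='zxah019' -> body[7..14], body so far='slnmgpjzxah019'
Chunk 3: stream[24..25]='6' size=0x6=6, data at stream[27..33]='teulut' -> body[14..20], body so far='slnmgpjzxah019teulut'
Chunk 4: stream[35..36]='2' size=0x2=2, data at stream[38..40]='a3' -> body[20..22], body so far='slnmgpjzxah019teuluta3'
Chunk 5: stream[42..43]='0' size=0 (terminator). Final body='slnmgpjzxah019teuluta3' (22 bytes)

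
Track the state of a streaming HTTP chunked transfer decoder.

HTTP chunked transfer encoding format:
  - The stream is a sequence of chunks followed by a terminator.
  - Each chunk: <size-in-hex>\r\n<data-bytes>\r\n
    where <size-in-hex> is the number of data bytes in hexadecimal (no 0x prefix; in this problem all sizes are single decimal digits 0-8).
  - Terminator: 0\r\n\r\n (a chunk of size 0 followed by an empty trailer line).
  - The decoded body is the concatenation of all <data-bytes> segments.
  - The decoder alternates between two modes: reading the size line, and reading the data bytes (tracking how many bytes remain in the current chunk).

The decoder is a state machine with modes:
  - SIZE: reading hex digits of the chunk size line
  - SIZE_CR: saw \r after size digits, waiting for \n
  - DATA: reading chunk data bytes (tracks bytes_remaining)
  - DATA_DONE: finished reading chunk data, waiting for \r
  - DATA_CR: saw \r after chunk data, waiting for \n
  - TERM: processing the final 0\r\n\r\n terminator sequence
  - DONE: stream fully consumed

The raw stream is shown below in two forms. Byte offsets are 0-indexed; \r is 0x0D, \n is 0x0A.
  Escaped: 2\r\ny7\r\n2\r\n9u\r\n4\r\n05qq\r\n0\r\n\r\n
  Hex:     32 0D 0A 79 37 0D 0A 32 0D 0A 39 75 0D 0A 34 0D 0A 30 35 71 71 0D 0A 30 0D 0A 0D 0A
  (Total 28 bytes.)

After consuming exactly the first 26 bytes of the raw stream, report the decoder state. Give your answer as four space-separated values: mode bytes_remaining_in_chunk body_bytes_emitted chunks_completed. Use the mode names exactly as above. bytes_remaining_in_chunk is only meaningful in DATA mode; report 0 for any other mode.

Byte 0 = '2': mode=SIZE remaining=0 emitted=0 chunks_done=0
Byte 1 = 0x0D: mode=SIZE_CR remaining=0 emitted=0 chunks_done=0
Byte 2 = 0x0A: mode=DATA remaining=2 emitted=0 chunks_done=0
Byte 3 = 'y': mode=DATA remaining=1 emitted=1 chunks_done=0
Byte 4 = '7': mode=DATA_DONE remaining=0 emitted=2 chunks_done=0
Byte 5 = 0x0D: mode=DATA_CR remaining=0 emitted=2 chunks_done=0
Byte 6 = 0x0A: mode=SIZE remaining=0 emitted=2 chunks_done=1
Byte 7 = '2': mode=SIZE remaining=0 emitted=2 chunks_done=1
Byte 8 = 0x0D: mode=SIZE_CR remaining=0 emitted=2 chunks_done=1
Byte 9 = 0x0A: mode=DATA remaining=2 emitted=2 chunks_done=1
Byte 10 = '9': mode=DATA remaining=1 emitted=3 chunks_done=1
Byte 11 = 'u': mode=DATA_DONE remaining=0 emitted=4 chunks_done=1
Byte 12 = 0x0D: mode=DATA_CR remaining=0 emitted=4 chunks_done=1
Byte 13 = 0x0A: mode=SIZE remaining=0 emitted=4 chunks_done=2
Byte 14 = '4': mode=SIZE remaining=0 emitted=4 chunks_done=2
Byte 15 = 0x0D: mode=SIZE_CR remaining=0 emitted=4 chunks_done=2
Byte 16 = 0x0A: mode=DATA remaining=4 emitted=4 chunks_done=2
Byte 17 = '0': mode=DATA remaining=3 emitted=5 chunks_done=2
Byte 18 = '5': mode=DATA remaining=2 emitted=6 chunks_done=2
Byte 19 = 'q': mode=DATA remaining=1 emitted=7 chunks_done=2
Byte 20 = 'q': mode=DATA_DONE remaining=0 emitted=8 chunks_done=2
Byte 21 = 0x0D: mode=DATA_CR remaining=0 emitted=8 chunks_done=2
Byte 22 = 0x0A: mode=SIZE remaining=0 emitted=8 chunks_done=3
Byte 23 = '0': mode=SIZE remaining=0 emitted=8 chunks_done=3
Byte 24 = 0x0D: mode=SIZE_CR remaining=0 emitted=8 chunks_done=3
Byte 25 = 0x0A: mode=TERM remaining=0 emitted=8 chunks_done=3

Answer: TERM 0 8 3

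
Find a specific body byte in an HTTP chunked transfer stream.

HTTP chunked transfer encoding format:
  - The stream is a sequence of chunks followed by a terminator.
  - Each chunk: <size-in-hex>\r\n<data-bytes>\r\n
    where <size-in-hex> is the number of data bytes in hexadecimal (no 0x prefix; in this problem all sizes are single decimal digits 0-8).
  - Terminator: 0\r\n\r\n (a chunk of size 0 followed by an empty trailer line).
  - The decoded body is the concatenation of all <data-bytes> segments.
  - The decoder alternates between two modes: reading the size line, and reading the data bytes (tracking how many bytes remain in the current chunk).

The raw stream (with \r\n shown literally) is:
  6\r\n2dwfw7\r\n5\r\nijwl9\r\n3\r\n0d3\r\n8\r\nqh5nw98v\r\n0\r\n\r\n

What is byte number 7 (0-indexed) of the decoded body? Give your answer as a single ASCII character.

Answer: j

Derivation:
Chunk 1: stream[0..1]='6' size=0x6=6, data at stream[3..9]='2dwfw7' -> body[0..6], body so far='2dwfw7'
Chunk 2: stream[11..12]='5' size=0x5=5, data at stream[14..19]='ijwl9' -> body[6..11], body so far='2dwfw7ijwl9'
Chunk 3: stream[21..22]='3' size=0x3=3, data at stream[24..27]='0d3' -> body[11..14], body so far='2dwfw7ijwl90d3'
Chunk 4: stream[29..30]='8' size=0x8=8, data at stream[32..40]='qh5nw98v' -> body[14..22], body so far='2dwfw7ijwl90d3qh5nw98v'
Chunk 5: stream[42..43]='0' size=0 (terminator). Final body='2dwfw7ijwl90d3qh5nw98v' (22 bytes)
Body byte 7 = 'j'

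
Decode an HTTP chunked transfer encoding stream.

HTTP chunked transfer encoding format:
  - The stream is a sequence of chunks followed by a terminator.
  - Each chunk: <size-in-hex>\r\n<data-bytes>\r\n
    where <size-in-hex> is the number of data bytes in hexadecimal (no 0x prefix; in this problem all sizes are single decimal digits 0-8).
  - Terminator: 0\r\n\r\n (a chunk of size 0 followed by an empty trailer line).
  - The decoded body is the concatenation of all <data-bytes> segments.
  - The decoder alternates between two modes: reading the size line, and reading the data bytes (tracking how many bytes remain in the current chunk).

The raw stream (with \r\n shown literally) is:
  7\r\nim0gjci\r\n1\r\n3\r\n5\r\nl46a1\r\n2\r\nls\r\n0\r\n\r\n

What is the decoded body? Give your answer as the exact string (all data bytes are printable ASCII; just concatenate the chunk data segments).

Chunk 1: stream[0..1]='7' size=0x7=7, data at stream[3..10]='im0gjci' -> body[0..7], body so far='im0gjci'
Chunk 2: stream[12..13]='1' size=0x1=1, data at stream[15..16]='3' -> body[7..8], body so far='im0gjci3'
Chunk 3: stream[18..19]='5' size=0x5=5, data at stream[21..26]='l46a1' -> body[8..13], body so far='im0gjci3l46a1'
Chunk 4: stream[28..29]='2' size=0x2=2, data at stream[31..33]='ls' -> body[13..15], body so far='im0gjci3l46a1ls'
Chunk 5: stream[35..36]='0' size=0 (terminator). Final body='im0gjci3l46a1ls' (15 bytes)

Answer: im0gjci3l46a1ls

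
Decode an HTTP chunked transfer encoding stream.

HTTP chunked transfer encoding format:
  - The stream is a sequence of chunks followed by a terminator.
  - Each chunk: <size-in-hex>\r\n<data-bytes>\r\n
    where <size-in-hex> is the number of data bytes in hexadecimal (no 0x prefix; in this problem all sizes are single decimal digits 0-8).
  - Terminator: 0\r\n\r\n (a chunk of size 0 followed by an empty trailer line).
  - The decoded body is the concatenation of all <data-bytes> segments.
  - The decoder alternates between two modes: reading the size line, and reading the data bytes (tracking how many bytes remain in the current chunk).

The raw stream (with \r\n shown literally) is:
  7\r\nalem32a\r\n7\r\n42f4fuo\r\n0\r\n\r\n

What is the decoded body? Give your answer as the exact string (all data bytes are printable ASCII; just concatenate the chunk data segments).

Answer: alem32a42f4fuo

Derivation:
Chunk 1: stream[0..1]='7' size=0x7=7, data at stream[3..10]='alem32a' -> body[0..7], body so far='alem32a'
Chunk 2: stream[12..13]='7' size=0x7=7, data at stream[15..22]='42f4fuo' -> body[7..14], body so far='alem32a42f4fuo'
Chunk 3: stream[24..25]='0' size=0 (terminator). Final body='alem32a42f4fuo' (14 bytes)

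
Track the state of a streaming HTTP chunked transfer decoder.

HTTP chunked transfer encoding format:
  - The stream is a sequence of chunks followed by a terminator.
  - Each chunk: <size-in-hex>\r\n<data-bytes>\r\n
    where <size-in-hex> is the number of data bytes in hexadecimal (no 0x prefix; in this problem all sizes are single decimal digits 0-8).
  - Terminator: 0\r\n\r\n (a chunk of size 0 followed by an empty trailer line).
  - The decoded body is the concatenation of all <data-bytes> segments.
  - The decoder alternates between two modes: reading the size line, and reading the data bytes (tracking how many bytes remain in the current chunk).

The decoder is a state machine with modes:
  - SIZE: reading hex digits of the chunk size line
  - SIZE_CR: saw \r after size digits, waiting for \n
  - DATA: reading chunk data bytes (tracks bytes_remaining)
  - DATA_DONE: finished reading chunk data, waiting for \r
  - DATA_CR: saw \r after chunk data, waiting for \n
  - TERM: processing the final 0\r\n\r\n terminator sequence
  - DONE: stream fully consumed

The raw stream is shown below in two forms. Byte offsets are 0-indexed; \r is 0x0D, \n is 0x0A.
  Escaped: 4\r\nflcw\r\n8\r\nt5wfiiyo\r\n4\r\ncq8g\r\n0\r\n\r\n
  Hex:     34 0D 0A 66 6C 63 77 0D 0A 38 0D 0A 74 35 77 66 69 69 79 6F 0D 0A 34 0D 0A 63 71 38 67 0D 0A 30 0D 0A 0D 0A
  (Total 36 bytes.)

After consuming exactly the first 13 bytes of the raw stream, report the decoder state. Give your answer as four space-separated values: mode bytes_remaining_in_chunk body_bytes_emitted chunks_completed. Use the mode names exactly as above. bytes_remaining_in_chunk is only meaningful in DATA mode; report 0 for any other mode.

Byte 0 = '4': mode=SIZE remaining=0 emitted=0 chunks_done=0
Byte 1 = 0x0D: mode=SIZE_CR remaining=0 emitted=0 chunks_done=0
Byte 2 = 0x0A: mode=DATA remaining=4 emitted=0 chunks_done=0
Byte 3 = 'f': mode=DATA remaining=3 emitted=1 chunks_done=0
Byte 4 = 'l': mode=DATA remaining=2 emitted=2 chunks_done=0
Byte 5 = 'c': mode=DATA remaining=1 emitted=3 chunks_done=0
Byte 6 = 'w': mode=DATA_DONE remaining=0 emitted=4 chunks_done=0
Byte 7 = 0x0D: mode=DATA_CR remaining=0 emitted=4 chunks_done=0
Byte 8 = 0x0A: mode=SIZE remaining=0 emitted=4 chunks_done=1
Byte 9 = '8': mode=SIZE remaining=0 emitted=4 chunks_done=1
Byte 10 = 0x0D: mode=SIZE_CR remaining=0 emitted=4 chunks_done=1
Byte 11 = 0x0A: mode=DATA remaining=8 emitted=4 chunks_done=1
Byte 12 = 't': mode=DATA remaining=7 emitted=5 chunks_done=1

Answer: DATA 7 5 1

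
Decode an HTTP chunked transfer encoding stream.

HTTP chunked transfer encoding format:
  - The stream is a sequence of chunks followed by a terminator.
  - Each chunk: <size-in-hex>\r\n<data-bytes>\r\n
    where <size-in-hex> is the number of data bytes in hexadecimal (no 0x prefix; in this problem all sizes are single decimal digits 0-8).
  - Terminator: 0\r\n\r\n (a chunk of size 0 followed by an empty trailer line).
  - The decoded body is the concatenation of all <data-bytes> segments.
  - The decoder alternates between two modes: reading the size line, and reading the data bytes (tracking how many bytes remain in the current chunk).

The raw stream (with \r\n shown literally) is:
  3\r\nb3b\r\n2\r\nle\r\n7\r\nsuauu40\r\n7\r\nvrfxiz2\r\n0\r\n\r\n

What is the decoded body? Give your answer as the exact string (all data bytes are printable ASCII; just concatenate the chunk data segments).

Answer: b3blesuauu40vrfxiz2

Derivation:
Chunk 1: stream[0..1]='3' size=0x3=3, data at stream[3..6]='b3b' -> body[0..3], body so far='b3b'
Chunk 2: stream[8..9]='2' size=0x2=2, data at stream[11..13]='le' -> body[3..5], body so far='b3ble'
Chunk 3: stream[15..16]='7' size=0x7=7, data at stream[18..25]='suauu40' -> body[5..12], body so far='b3blesuauu40'
Chunk 4: stream[27..28]='7' size=0x7=7, data at stream[30..37]='vrfxiz2' -> body[12..19], body so far='b3blesuauu40vrfxiz2'
Chunk 5: stream[39..40]='0' size=0 (terminator). Final body='b3blesuauu40vrfxiz2' (19 bytes)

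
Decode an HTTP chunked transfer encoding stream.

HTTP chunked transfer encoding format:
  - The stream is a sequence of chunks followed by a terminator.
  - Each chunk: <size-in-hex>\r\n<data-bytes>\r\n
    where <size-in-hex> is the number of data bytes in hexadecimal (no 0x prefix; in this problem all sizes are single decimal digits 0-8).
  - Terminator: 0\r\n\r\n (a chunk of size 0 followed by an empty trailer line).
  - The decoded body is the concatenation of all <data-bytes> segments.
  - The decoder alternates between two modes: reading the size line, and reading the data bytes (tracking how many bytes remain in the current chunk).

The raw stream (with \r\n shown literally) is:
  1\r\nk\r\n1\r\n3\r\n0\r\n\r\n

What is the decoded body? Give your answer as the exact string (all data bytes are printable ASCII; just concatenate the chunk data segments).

Chunk 1: stream[0..1]='1' size=0x1=1, data at stream[3..4]='k' -> body[0..1], body so far='k'
Chunk 2: stream[6..7]='1' size=0x1=1, data at stream[9..10]='3' -> body[1..2], body so far='k3'
Chunk 3: stream[12..13]='0' size=0 (terminator). Final body='k3' (2 bytes)

Answer: k3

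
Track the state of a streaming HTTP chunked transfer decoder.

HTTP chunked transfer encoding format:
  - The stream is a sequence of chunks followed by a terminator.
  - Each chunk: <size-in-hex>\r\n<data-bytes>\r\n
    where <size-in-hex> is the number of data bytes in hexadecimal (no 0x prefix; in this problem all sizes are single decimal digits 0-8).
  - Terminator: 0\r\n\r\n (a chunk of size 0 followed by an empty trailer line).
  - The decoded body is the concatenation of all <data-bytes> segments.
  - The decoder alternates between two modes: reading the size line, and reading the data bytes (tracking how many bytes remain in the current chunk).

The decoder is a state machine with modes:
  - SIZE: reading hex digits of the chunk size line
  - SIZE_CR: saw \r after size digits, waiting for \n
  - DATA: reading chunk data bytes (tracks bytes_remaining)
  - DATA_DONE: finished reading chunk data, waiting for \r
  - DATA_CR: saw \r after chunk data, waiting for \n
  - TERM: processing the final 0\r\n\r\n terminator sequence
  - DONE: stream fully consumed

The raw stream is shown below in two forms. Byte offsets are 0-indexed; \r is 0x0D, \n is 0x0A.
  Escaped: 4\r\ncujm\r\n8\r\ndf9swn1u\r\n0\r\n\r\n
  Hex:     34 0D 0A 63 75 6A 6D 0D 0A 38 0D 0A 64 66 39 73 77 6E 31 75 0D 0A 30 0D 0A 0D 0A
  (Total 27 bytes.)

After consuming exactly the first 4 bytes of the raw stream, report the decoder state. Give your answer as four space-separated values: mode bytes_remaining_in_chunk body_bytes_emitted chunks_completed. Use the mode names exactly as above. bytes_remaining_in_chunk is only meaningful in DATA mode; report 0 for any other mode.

Answer: DATA 3 1 0

Derivation:
Byte 0 = '4': mode=SIZE remaining=0 emitted=0 chunks_done=0
Byte 1 = 0x0D: mode=SIZE_CR remaining=0 emitted=0 chunks_done=0
Byte 2 = 0x0A: mode=DATA remaining=4 emitted=0 chunks_done=0
Byte 3 = 'c': mode=DATA remaining=3 emitted=1 chunks_done=0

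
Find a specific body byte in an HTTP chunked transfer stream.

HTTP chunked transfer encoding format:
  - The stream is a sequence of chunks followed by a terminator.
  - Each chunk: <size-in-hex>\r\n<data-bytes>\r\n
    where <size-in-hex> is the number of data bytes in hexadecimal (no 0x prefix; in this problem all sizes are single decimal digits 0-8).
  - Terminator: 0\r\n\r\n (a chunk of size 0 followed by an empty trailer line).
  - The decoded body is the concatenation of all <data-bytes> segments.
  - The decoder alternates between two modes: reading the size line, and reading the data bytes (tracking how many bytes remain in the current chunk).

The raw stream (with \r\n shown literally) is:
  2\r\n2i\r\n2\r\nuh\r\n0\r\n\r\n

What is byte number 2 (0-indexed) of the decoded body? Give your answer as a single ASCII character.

Answer: u

Derivation:
Chunk 1: stream[0..1]='2' size=0x2=2, data at stream[3..5]='2i' -> body[0..2], body so far='2i'
Chunk 2: stream[7..8]='2' size=0x2=2, data at stream[10..12]='uh' -> body[2..4], body so far='2iuh'
Chunk 3: stream[14..15]='0' size=0 (terminator). Final body='2iuh' (4 bytes)
Body byte 2 = 'u'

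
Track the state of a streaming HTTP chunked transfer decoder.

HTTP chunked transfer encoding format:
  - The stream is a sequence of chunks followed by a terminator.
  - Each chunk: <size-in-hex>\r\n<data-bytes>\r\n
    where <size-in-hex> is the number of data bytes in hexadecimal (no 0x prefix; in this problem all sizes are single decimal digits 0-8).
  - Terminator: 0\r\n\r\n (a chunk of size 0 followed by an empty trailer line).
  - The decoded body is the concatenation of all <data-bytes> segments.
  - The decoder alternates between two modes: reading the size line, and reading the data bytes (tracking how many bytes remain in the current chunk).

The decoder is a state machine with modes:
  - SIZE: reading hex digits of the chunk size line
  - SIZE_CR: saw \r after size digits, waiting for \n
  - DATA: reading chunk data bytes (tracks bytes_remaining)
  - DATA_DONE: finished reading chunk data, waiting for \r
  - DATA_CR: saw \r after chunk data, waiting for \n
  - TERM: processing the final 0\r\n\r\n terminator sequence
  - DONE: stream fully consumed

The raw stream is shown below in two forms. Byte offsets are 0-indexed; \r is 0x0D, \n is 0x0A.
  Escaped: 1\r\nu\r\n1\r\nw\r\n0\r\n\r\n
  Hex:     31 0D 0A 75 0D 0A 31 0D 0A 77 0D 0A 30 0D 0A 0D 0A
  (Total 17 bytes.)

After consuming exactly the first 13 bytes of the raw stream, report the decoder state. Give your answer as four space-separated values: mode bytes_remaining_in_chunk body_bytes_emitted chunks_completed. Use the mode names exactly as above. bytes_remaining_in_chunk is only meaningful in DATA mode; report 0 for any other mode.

Answer: SIZE 0 2 2

Derivation:
Byte 0 = '1': mode=SIZE remaining=0 emitted=0 chunks_done=0
Byte 1 = 0x0D: mode=SIZE_CR remaining=0 emitted=0 chunks_done=0
Byte 2 = 0x0A: mode=DATA remaining=1 emitted=0 chunks_done=0
Byte 3 = 'u': mode=DATA_DONE remaining=0 emitted=1 chunks_done=0
Byte 4 = 0x0D: mode=DATA_CR remaining=0 emitted=1 chunks_done=0
Byte 5 = 0x0A: mode=SIZE remaining=0 emitted=1 chunks_done=1
Byte 6 = '1': mode=SIZE remaining=0 emitted=1 chunks_done=1
Byte 7 = 0x0D: mode=SIZE_CR remaining=0 emitted=1 chunks_done=1
Byte 8 = 0x0A: mode=DATA remaining=1 emitted=1 chunks_done=1
Byte 9 = 'w': mode=DATA_DONE remaining=0 emitted=2 chunks_done=1
Byte 10 = 0x0D: mode=DATA_CR remaining=0 emitted=2 chunks_done=1
Byte 11 = 0x0A: mode=SIZE remaining=0 emitted=2 chunks_done=2
Byte 12 = '0': mode=SIZE remaining=0 emitted=2 chunks_done=2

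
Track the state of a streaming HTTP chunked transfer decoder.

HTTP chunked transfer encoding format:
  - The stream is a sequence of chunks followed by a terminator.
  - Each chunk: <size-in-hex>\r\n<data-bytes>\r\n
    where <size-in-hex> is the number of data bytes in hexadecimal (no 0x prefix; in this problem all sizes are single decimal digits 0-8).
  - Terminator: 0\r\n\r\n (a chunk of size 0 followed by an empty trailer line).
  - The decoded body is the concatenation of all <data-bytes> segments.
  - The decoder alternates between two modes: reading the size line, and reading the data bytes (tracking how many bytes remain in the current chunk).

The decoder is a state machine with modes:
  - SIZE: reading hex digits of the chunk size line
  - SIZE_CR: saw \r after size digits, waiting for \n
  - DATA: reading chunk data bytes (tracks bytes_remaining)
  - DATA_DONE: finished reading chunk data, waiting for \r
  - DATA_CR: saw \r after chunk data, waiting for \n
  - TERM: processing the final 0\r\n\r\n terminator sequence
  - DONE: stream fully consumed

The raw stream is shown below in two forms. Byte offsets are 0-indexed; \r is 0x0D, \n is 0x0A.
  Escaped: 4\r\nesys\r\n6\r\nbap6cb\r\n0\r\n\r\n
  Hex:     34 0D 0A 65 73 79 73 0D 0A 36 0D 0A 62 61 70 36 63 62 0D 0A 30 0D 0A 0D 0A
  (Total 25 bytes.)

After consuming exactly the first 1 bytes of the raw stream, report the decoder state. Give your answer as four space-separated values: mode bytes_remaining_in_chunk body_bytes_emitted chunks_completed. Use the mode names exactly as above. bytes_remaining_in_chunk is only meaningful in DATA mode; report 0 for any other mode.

Byte 0 = '4': mode=SIZE remaining=0 emitted=0 chunks_done=0

Answer: SIZE 0 0 0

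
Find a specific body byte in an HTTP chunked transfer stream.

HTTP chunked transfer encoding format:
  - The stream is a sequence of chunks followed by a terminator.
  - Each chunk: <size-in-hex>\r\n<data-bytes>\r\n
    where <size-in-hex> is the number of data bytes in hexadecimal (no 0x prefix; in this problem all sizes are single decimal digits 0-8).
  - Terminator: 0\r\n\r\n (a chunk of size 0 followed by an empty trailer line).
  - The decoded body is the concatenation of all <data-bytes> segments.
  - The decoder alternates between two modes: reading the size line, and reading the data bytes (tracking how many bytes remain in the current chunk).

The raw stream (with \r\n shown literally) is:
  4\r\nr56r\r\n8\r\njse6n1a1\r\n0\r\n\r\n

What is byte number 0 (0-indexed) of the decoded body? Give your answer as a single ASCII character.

Chunk 1: stream[0..1]='4' size=0x4=4, data at stream[3..7]='r56r' -> body[0..4], body so far='r56r'
Chunk 2: stream[9..10]='8' size=0x8=8, data at stream[12..20]='jse6n1a1' -> body[4..12], body so far='r56rjse6n1a1'
Chunk 3: stream[22..23]='0' size=0 (terminator). Final body='r56rjse6n1a1' (12 bytes)
Body byte 0 = 'r'

Answer: r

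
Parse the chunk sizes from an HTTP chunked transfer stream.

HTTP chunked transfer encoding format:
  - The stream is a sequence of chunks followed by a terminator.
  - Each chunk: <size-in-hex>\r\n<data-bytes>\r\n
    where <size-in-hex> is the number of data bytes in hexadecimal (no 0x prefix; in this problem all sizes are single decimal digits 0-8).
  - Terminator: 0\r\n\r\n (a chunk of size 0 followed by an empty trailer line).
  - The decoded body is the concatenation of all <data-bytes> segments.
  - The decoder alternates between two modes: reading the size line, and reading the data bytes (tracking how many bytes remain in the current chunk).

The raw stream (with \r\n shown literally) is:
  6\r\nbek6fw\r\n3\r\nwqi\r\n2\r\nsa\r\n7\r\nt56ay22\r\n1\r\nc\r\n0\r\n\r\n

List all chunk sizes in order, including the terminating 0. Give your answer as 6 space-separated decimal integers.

Chunk 1: stream[0..1]='6' size=0x6=6, data at stream[3..9]='bek6fw' -> body[0..6], body so far='bek6fw'
Chunk 2: stream[11..12]='3' size=0x3=3, data at stream[14..17]='wqi' -> body[6..9], body so far='bek6fwwqi'
Chunk 3: stream[19..20]='2' size=0x2=2, data at stream[22..24]='sa' -> body[9..11], body so far='bek6fwwqisa'
Chunk 4: stream[26..27]='7' size=0x7=7, data at stream[29..36]='t56ay22' -> body[11..18], body so far='bek6fwwqisat56ay22'
Chunk 5: stream[38..39]='1' size=0x1=1, data at stream[41..42]='c' -> body[18..19], body so far='bek6fwwqisat56ay22c'
Chunk 6: stream[44..45]='0' size=0 (terminator). Final body='bek6fwwqisat56ay22c' (19 bytes)

Answer: 6 3 2 7 1 0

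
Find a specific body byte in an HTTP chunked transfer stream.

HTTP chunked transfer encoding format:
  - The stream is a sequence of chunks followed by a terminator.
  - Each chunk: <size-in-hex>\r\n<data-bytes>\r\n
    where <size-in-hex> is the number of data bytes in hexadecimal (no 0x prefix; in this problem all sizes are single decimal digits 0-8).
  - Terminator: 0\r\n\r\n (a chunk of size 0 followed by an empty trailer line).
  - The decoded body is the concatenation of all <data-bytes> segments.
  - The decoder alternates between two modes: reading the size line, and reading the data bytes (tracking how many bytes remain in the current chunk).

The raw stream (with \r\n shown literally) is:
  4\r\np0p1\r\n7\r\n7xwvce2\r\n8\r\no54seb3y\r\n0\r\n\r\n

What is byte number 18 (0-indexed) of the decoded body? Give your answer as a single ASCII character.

Chunk 1: stream[0..1]='4' size=0x4=4, data at stream[3..7]='p0p1' -> body[0..4], body so far='p0p1'
Chunk 2: stream[9..10]='7' size=0x7=7, data at stream[12..19]='7xwvce2' -> body[4..11], body so far='p0p17xwvce2'
Chunk 3: stream[21..22]='8' size=0x8=8, data at stream[24..32]='o54seb3y' -> body[11..19], body so far='p0p17xwvce2o54seb3y'
Chunk 4: stream[34..35]='0' size=0 (terminator). Final body='p0p17xwvce2o54seb3y' (19 bytes)
Body byte 18 = 'y'

Answer: y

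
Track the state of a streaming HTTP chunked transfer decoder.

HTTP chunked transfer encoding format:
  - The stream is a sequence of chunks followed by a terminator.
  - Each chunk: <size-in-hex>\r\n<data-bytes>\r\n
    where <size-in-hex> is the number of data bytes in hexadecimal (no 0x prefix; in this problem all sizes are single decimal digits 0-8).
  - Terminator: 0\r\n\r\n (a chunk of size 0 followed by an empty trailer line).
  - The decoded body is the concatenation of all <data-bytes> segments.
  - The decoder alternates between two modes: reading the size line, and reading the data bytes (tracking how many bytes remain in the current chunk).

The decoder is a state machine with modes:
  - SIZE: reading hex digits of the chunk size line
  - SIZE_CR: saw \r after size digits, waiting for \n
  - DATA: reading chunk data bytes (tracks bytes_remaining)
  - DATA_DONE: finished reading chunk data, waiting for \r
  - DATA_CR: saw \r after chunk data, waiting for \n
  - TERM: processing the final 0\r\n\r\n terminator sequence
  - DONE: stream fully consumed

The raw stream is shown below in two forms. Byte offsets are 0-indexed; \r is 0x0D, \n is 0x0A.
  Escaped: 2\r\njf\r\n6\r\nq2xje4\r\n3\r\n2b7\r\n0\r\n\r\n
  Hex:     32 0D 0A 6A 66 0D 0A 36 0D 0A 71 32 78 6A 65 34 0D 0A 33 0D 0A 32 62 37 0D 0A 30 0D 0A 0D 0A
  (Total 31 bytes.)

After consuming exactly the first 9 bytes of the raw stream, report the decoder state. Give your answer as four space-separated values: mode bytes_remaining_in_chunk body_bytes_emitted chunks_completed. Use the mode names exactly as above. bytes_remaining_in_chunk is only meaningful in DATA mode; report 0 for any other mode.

Byte 0 = '2': mode=SIZE remaining=0 emitted=0 chunks_done=0
Byte 1 = 0x0D: mode=SIZE_CR remaining=0 emitted=0 chunks_done=0
Byte 2 = 0x0A: mode=DATA remaining=2 emitted=0 chunks_done=0
Byte 3 = 'j': mode=DATA remaining=1 emitted=1 chunks_done=0
Byte 4 = 'f': mode=DATA_DONE remaining=0 emitted=2 chunks_done=0
Byte 5 = 0x0D: mode=DATA_CR remaining=0 emitted=2 chunks_done=0
Byte 6 = 0x0A: mode=SIZE remaining=0 emitted=2 chunks_done=1
Byte 7 = '6': mode=SIZE remaining=0 emitted=2 chunks_done=1
Byte 8 = 0x0D: mode=SIZE_CR remaining=0 emitted=2 chunks_done=1

Answer: SIZE_CR 0 2 1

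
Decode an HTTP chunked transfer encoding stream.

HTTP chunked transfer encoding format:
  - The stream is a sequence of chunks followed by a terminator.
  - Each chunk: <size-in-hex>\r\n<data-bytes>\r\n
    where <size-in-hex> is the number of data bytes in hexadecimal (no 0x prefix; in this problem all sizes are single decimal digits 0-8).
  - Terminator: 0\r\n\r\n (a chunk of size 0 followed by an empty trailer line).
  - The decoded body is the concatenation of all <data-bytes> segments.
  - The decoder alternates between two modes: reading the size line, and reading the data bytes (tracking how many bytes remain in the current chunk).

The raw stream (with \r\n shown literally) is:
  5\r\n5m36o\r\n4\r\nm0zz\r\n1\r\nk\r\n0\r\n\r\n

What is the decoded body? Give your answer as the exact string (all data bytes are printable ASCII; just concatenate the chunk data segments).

Chunk 1: stream[0..1]='5' size=0x5=5, data at stream[3..8]='5m36o' -> body[0..5], body so far='5m36o'
Chunk 2: stream[10..11]='4' size=0x4=4, data at stream[13..17]='m0zz' -> body[5..9], body so far='5m36om0zz'
Chunk 3: stream[19..20]='1' size=0x1=1, data at stream[22..23]='k' -> body[9..10], body so far='5m36om0zzk'
Chunk 4: stream[25..26]='0' size=0 (terminator). Final body='5m36om0zzk' (10 bytes)

Answer: 5m36om0zzk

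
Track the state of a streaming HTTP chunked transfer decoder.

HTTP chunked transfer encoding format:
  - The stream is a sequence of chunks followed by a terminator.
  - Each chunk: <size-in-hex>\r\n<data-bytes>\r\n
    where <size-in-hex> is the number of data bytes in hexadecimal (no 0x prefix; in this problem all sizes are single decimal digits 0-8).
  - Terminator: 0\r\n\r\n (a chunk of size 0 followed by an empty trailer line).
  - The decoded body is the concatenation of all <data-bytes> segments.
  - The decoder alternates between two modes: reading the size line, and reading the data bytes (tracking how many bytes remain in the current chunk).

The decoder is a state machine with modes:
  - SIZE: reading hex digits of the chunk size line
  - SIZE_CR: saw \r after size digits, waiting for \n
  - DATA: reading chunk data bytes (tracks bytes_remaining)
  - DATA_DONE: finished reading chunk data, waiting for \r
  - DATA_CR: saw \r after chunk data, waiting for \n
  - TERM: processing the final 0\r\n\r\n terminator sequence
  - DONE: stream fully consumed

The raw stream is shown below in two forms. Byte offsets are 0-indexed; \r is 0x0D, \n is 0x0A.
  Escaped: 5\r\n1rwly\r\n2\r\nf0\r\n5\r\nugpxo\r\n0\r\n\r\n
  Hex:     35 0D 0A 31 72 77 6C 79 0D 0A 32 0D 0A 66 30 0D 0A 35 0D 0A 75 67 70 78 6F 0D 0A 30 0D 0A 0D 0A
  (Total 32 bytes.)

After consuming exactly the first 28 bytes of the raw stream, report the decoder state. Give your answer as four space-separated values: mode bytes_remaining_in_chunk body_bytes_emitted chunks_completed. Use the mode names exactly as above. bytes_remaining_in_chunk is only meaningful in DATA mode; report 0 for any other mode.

Answer: SIZE 0 12 3

Derivation:
Byte 0 = '5': mode=SIZE remaining=0 emitted=0 chunks_done=0
Byte 1 = 0x0D: mode=SIZE_CR remaining=0 emitted=0 chunks_done=0
Byte 2 = 0x0A: mode=DATA remaining=5 emitted=0 chunks_done=0
Byte 3 = '1': mode=DATA remaining=4 emitted=1 chunks_done=0
Byte 4 = 'r': mode=DATA remaining=3 emitted=2 chunks_done=0
Byte 5 = 'w': mode=DATA remaining=2 emitted=3 chunks_done=0
Byte 6 = 'l': mode=DATA remaining=1 emitted=4 chunks_done=0
Byte 7 = 'y': mode=DATA_DONE remaining=0 emitted=5 chunks_done=0
Byte 8 = 0x0D: mode=DATA_CR remaining=0 emitted=5 chunks_done=0
Byte 9 = 0x0A: mode=SIZE remaining=0 emitted=5 chunks_done=1
Byte 10 = '2': mode=SIZE remaining=0 emitted=5 chunks_done=1
Byte 11 = 0x0D: mode=SIZE_CR remaining=0 emitted=5 chunks_done=1
Byte 12 = 0x0A: mode=DATA remaining=2 emitted=5 chunks_done=1
Byte 13 = 'f': mode=DATA remaining=1 emitted=6 chunks_done=1
Byte 14 = '0': mode=DATA_DONE remaining=0 emitted=7 chunks_done=1
Byte 15 = 0x0D: mode=DATA_CR remaining=0 emitted=7 chunks_done=1
Byte 16 = 0x0A: mode=SIZE remaining=0 emitted=7 chunks_done=2
Byte 17 = '5': mode=SIZE remaining=0 emitted=7 chunks_done=2
Byte 18 = 0x0D: mode=SIZE_CR remaining=0 emitted=7 chunks_done=2
Byte 19 = 0x0A: mode=DATA remaining=5 emitted=7 chunks_done=2
Byte 20 = 'u': mode=DATA remaining=4 emitted=8 chunks_done=2
Byte 21 = 'g': mode=DATA remaining=3 emitted=9 chunks_done=2
Byte 22 = 'p': mode=DATA remaining=2 emitted=10 chunks_done=2
Byte 23 = 'x': mode=DATA remaining=1 emitted=11 chunks_done=2
Byte 24 = 'o': mode=DATA_DONE remaining=0 emitted=12 chunks_done=2
Byte 25 = 0x0D: mode=DATA_CR remaining=0 emitted=12 chunks_done=2
Byte 26 = 0x0A: mode=SIZE remaining=0 emitted=12 chunks_done=3
Byte 27 = '0': mode=SIZE remaining=0 emitted=12 chunks_done=3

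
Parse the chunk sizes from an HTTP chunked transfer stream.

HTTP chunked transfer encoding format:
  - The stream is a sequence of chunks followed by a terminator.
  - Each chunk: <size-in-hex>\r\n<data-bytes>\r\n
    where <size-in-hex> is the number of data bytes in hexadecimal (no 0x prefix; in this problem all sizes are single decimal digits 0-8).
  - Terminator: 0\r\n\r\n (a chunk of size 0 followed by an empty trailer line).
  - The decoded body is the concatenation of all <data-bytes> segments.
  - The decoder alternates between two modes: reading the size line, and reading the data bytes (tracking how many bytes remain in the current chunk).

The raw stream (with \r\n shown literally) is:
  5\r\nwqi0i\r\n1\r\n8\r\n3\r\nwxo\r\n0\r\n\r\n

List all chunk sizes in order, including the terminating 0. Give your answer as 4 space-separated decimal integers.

Chunk 1: stream[0..1]='5' size=0x5=5, data at stream[3..8]='wqi0i' -> body[0..5], body so far='wqi0i'
Chunk 2: stream[10..11]='1' size=0x1=1, data at stream[13..14]='8' -> body[5..6], body so far='wqi0i8'
Chunk 3: stream[16..17]='3' size=0x3=3, data at stream[19..22]='wxo' -> body[6..9], body so far='wqi0i8wxo'
Chunk 4: stream[24..25]='0' size=0 (terminator). Final body='wqi0i8wxo' (9 bytes)

Answer: 5 1 3 0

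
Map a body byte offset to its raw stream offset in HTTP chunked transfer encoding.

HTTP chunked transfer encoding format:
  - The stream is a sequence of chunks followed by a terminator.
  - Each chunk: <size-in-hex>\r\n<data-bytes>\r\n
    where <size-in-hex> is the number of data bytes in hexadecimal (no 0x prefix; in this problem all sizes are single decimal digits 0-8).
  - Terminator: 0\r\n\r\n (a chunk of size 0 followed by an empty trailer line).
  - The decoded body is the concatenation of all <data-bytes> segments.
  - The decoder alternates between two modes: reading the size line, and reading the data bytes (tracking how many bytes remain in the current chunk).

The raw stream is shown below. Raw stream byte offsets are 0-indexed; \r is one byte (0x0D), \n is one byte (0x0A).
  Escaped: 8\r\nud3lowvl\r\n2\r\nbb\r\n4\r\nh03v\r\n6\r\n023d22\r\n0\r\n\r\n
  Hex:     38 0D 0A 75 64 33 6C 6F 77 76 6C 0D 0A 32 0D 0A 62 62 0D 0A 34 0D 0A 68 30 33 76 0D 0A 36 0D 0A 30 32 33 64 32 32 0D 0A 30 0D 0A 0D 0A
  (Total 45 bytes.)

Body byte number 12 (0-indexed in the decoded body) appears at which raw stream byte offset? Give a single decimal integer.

Answer: 25

Derivation:
Chunk 1: stream[0..1]='8' size=0x8=8, data at stream[3..11]='ud3lowvl' -> body[0..8], body so far='ud3lowvl'
Chunk 2: stream[13..14]='2' size=0x2=2, data at stream[16..18]='bb' -> body[8..10], body so far='ud3lowvlbb'
Chunk 3: stream[20..21]='4' size=0x4=4, data at stream[23..27]='h03v' -> body[10..14], body so far='ud3lowvlbbh03v'
Chunk 4: stream[29..30]='6' size=0x6=6, data at stream[32..38]='023d22' -> body[14..20], body so far='ud3lowvlbbh03v023d22'
Chunk 5: stream[40..41]='0' size=0 (terminator). Final body='ud3lowvlbbh03v023d22' (20 bytes)
Body byte 12 at stream offset 25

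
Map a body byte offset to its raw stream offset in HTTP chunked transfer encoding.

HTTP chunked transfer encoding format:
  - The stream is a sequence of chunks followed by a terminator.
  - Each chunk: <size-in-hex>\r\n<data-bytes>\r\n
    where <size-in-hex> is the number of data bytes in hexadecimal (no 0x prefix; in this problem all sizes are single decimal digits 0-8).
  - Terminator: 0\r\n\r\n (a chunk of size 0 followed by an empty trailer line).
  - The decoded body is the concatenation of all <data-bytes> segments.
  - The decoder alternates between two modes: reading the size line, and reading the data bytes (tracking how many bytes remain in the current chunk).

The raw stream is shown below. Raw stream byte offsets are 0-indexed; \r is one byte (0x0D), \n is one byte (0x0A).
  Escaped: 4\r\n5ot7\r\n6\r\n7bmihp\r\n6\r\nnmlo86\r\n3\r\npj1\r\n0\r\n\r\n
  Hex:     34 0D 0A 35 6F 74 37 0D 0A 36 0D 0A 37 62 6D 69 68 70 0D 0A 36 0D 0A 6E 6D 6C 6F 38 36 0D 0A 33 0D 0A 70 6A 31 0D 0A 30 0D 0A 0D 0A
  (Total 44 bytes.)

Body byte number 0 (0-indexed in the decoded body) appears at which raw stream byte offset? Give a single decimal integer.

Answer: 3

Derivation:
Chunk 1: stream[0..1]='4' size=0x4=4, data at stream[3..7]='5ot7' -> body[0..4], body so far='5ot7'
Chunk 2: stream[9..10]='6' size=0x6=6, data at stream[12..18]='7bmihp' -> body[4..10], body so far='5ot77bmihp'
Chunk 3: stream[20..21]='6' size=0x6=6, data at stream[23..29]='nmlo86' -> body[10..16], body so far='5ot77bmihpnmlo86'
Chunk 4: stream[31..32]='3' size=0x3=3, data at stream[34..37]='pj1' -> body[16..19], body so far='5ot77bmihpnmlo86pj1'
Chunk 5: stream[39..40]='0' size=0 (terminator). Final body='5ot77bmihpnmlo86pj1' (19 bytes)
Body byte 0 at stream offset 3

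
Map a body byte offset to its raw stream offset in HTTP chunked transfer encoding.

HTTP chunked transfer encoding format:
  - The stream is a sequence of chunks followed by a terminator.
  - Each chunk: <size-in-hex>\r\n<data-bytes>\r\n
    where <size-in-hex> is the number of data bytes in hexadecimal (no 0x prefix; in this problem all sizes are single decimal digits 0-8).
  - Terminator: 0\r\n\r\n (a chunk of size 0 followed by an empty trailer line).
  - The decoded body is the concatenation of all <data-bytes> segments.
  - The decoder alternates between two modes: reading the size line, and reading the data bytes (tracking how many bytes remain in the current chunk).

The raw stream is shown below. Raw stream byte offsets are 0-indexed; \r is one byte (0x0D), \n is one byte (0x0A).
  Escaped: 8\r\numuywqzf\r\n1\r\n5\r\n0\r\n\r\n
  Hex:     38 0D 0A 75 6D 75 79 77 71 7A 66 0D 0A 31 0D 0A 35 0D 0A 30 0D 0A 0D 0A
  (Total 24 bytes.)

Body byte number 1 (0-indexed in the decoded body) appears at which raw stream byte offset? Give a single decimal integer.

Chunk 1: stream[0..1]='8' size=0x8=8, data at stream[3..11]='umuywqzf' -> body[0..8], body so far='umuywqzf'
Chunk 2: stream[13..14]='1' size=0x1=1, data at stream[16..17]='5' -> body[8..9], body so far='umuywqzf5'
Chunk 3: stream[19..20]='0' size=0 (terminator). Final body='umuywqzf5' (9 bytes)
Body byte 1 at stream offset 4

Answer: 4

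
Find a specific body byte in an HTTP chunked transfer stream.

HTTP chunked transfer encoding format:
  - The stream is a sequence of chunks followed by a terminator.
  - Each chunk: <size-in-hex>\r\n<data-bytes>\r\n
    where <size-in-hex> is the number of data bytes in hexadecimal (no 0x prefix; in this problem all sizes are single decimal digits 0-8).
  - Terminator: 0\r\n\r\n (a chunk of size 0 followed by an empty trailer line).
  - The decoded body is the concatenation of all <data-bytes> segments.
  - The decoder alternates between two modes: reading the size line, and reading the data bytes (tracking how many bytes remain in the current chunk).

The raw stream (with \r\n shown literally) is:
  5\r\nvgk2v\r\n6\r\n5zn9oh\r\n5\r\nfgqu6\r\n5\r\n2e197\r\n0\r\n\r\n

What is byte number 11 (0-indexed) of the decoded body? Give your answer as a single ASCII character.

Chunk 1: stream[0..1]='5' size=0x5=5, data at stream[3..8]='vgk2v' -> body[0..5], body so far='vgk2v'
Chunk 2: stream[10..11]='6' size=0x6=6, data at stream[13..19]='5zn9oh' -> body[5..11], body so far='vgk2v5zn9oh'
Chunk 3: stream[21..22]='5' size=0x5=5, data at stream[24..29]='fgqu6' -> body[11..16], body so far='vgk2v5zn9ohfgqu6'
Chunk 4: stream[31..32]='5' size=0x5=5, data at stream[34..39]='2e197' -> body[16..21], body so far='vgk2v5zn9ohfgqu62e197'
Chunk 5: stream[41..42]='0' size=0 (terminator). Final body='vgk2v5zn9ohfgqu62e197' (21 bytes)
Body byte 11 = 'f'

Answer: f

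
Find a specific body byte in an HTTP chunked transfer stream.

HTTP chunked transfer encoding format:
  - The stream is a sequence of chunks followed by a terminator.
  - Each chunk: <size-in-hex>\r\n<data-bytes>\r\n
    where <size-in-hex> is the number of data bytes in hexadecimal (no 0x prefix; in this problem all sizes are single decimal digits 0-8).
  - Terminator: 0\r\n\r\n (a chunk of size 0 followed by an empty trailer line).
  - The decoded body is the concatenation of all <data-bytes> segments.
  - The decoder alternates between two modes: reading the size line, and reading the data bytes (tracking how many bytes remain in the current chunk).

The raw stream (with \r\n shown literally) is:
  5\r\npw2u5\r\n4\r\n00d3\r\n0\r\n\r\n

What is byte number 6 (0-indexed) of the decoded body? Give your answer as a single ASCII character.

Chunk 1: stream[0..1]='5' size=0x5=5, data at stream[3..8]='pw2u5' -> body[0..5], body so far='pw2u5'
Chunk 2: stream[10..11]='4' size=0x4=4, data at stream[13..17]='00d3' -> body[5..9], body so far='pw2u500d3'
Chunk 3: stream[19..20]='0' size=0 (terminator). Final body='pw2u500d3' (9 bytes)
Body byte 6 = '0'

Answer: 0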